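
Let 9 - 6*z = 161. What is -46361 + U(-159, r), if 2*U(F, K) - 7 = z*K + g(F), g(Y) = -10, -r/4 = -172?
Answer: -330463/6 ≈ -55077.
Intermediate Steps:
r = 688 (r = -4*(-172) = 688)
z = -76/3 (z = 3/2 - ⅙*161 = 3/2 - 161/6 = -76/3 ≈ -25.333)
U(F, K) = -3/2 - 38*K/3 (U(F, K) = 7/2 + (-76*K/3 - 10)/2 = 7/2 + (-10 - 76*K/3)/2 = 7/2 + (-5 - 38*K/3) = -3/2 - 38*K/3)
-46361 + U(-159, r) = -46361 + (-3/2 - 38/3*688) = -46361 + (-3/2 - 26144/3) = -46361 - 52297/6 = -330463/6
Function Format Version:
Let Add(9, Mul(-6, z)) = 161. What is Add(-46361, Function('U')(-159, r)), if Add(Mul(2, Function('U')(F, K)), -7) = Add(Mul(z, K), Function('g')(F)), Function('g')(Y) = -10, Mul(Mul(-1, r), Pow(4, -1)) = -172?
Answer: Rational(-330463, 6) ≈ -55077.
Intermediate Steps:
r = 688 (r = Mul(-4, -172) = 688)
z = Rational(-76, 3) (z = Add(Rational(3, 2), Mul(Rational(-1, 6), 161)) = Add(Rational(3, 2), Rational(-161, 6)) = Rational(-76, 3) ≈ -25.333)
Function('U')(F, K) = Add(Rational(-3, 2), Mul(Rational(-38, 3), K)) (Function('U')(F, K) = Add(Rational(7, 2), Mul(Rational(1, 2), Add(Mul(Rational(-76, 3), K), -10))) = Add(Rational(7, 2), Mul(Rational(1, 2), Add(-10, Mul(Rational(-76, 3), K)))) = Add(Rational(7, 2), Add(-5, Mul(Rational(-38, 3), K))) = Add(Rational(-3, 2), Mul(Rational(-38, 3), K)))
Add(-46361, Function('U')(-159, r)) = Add(-46361, Add(Rational(-3, 2), Mul(Rational(-38, 3), 688))) = Add(-46361, Add(Rational(-3, 2), Rational(-26144, 3))) = Add(-46361, Rational(-52297, 6)) = Rational(-330463, 6)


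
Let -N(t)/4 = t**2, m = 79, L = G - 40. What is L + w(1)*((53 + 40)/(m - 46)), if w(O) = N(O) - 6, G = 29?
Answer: -431/11 ≈ -39.182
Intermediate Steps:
L = -11 (L = 29 - 40 = -11)
N(t) = -4*t**2
w(O) = -6 - 4*O**2 (w(O) = -4*O**2 - 6 = -6 - 4*O**2)
L + w(1)*((53 + 40)/(m - 46)) = -11 + (-6 - 4*1**2)*((53 + 40)/(79 - 46)) = -11 + (-6 - 4*1)*(93/33) = -11 + (-6 - 4)*(93*(1/33)) = -11 - 10*31/11 = -11 - 310/11 = -431/11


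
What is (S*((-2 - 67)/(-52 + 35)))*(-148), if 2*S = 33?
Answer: -168498/17 ≈ -9911.6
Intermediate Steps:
S = 33/2 (S = (½)*33 = 33/2 ≈ 16.500)
(S*((-2 - 67)/(-52 + 35)))*(-148) = (33*((-2 - 67)/(-52 + 35))/2)*(-148) = (33*(-69/(-17))/2)*(-148) = (33*(-69*(-1/17))/2)*(-148) = ((33/2)*(69/17))*(-148) = (2277/34)*(-148) = -168498/17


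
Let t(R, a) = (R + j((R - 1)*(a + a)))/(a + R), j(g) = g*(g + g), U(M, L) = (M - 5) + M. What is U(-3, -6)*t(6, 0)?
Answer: -11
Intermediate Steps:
U(M, L) = -5 + 2*M (U(M, L) = (-5 + M) + M = -5 + 2*M)
j(g) = 2*g² (j(g) = g*(2*g) = 2*g²)
t(R, a) = (R + 8*a²*(-1 + R)²)/(R + a) (t(R, a) = (R + 2*((R - 1)*(a + a))²)/(a + R) = (R + 2*((-1 + R)*(2*a))²)/(R + a) = (R + 2*(2*a*(-1 + R))²)/(R + a) = (R + 2*(4*a²*(-1 + R)²))/(R + a) = (R + 8*a²*(-1 + R)²)/(R + a))
U(-3, -6)*t(6, 0) = (-5 + 2*(-3))*((6 + 8*0²*(-1 + 6)²)/(6 + 0)) = (-5 - 6)*((6 + 8*0*5²)/6) = -11*(6 + 8*0*25)/6 = -11*(6 + 0)/6 = -11*6/6 = -11*1 = -11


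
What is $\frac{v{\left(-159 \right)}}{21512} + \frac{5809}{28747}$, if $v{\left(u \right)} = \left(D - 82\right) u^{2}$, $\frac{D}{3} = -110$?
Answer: $- \frac{74824308619}{154601366} \approx -483.98$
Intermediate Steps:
$D = -330$ ($D = 3 \left(-110\right) = -330$)
$v{\left(u \right)} = - 412 u^{2}$ ($v{\left(u \right)} = \left(-330 - 82\right) u^{2} = - 412 u^{2}$)
$\frac{v{\left(-159 \right)}}{21512} + \frac{5809}{28747} = \frac{\left(-412\right) \left(-159\right)^{2}}{21512} + \frac{5809}{28747} = \left(-412\right) 25281 \cdot \frac{1}{21512} + 5809 \cdot \frac{1}{28747} = \left(-10415772\right) \frac{1}{21512} + \frac{5809}{28747} = - \frac{2603943}{5378} + \frac{5809}{28747} = - \frac{74824308619}{154601366}$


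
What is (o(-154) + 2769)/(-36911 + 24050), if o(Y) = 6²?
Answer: -935/4287 ≈ -0.21810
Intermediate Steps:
o(Y) = 36
(o(-154) + 2769)/(-36911 + 24050) = (36 + 2769)/(-36911 + 24050) = 2805/(-12861) = 2805*(-1/12861) = -935/4287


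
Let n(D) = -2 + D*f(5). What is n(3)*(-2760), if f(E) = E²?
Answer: -201480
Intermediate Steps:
n(D) = -2 + 25*D (n(D) = -2 + D*5² = -2 + D*25 = -2 + 25*D)
n(3)*(-2760) = (-2 + 25*3)*(-2760) = (-2 + 75)*(-2760) = 73*(-2760) = -201480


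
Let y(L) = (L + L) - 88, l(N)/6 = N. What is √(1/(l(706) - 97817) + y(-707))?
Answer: I*√13153620242203/93581 ≈ 38.756*I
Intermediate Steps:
l(N) = 6*N
y(L) = -88 + 2*L (y(L) = 2*L - 88 = -88 + 2*L)
√(1/(l(706) - 97817) + y(-707)) = √(1/(6*706 - 97817) + (-88 + 2*(-707))) = √(1/(4236 - 97817) + (-88 - 1414)) = √(1/(-93581) - 1502) = √(-1/93581 - 1502) = √(-140558663/93581) = I*√13153620242203/93581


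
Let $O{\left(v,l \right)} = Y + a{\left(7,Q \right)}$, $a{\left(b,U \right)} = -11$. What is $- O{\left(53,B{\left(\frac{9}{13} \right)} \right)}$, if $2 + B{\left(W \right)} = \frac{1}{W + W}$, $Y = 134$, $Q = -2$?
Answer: $-123$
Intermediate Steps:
$B{\left(W \right)} = -2 + \frac{1}{2 W}$ ($B{\left(W \right)} = -2 + \frac{1}{W + W} = -2 + \frac{1}{2 W}$)
$O{\left(v,l \right)} = 123$ ($O{\left(v,l \right)} = 134 - 11 = 123$)
$- O{\left(53,B{\left(\frac{9}{13} \right)} \right)} = \left(-1\right) 123 = -123$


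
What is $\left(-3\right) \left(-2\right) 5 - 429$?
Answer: $-399$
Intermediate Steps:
$\left(-3\right) \left(-2\right) 5 - 429 = 6 \cdot 5 - 429 = 30 - 429 = -399$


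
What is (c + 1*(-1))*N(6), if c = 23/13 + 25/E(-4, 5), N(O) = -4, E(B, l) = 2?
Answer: -690/13 ≈ -53.077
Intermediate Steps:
c = 371/26 (c = 23/13 + 25/2 = 371/26 ≈ 14.269)
(c + 1*(-1))*N(6) = (371/26 + 1*(-1))*(-4) = (371/26 - 1)*(-4) = (345/26)*(-4) = -690/13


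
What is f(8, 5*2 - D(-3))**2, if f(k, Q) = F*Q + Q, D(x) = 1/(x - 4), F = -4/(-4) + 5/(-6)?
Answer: 5041/36 ≈ 140.03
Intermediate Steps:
F = 1/6 (F = -4*(-1/4) + 5*(-1/6) = 1 - 5/6 = 1/6 ≈ 0.16667)
D(x) = 1/(-4 + x)
f(k, Q) = 7*Q/6 (f(k, Q) = Q/6 + Q = 7*Q/6)
f(8, 5*2 - D(-3))**2 = (7*(5*2 - 1/(-4 - 3))/6)**2 = (7*(10 - 1/(-7))/6)**2 = (7*(10 - 1*(-1/7))/6)**2 = (7*(10 + 1/7)/6)**2 = ((7/6)*(71/7))**2 = (71/6)**2 = 5041/36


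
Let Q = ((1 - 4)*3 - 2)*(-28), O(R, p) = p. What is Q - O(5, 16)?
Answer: 292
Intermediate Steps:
Q = 308 (Q = (-3*3 - 2)*(-28) = (-9 - 2)*(-28) = -11*(-28) = 308)
Q - O(5, 16) = 308 - 1*16 = 308 - 16 = 292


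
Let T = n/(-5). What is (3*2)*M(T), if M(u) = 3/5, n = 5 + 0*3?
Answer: 18/5 ≈ 3.6000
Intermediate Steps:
n = 5 (n = 5 + 0 = 5)
T = -1 (T = 5/(-5) = 5*(-⅕) = -1)
M(u) = ⅗ (M(u) = 3*(⅕) = ⅗)
(3*2)*M(T) = (3*2)*(⅗) = 6*(⅗) = 18/5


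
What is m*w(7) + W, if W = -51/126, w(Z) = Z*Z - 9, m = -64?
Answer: -107537/42 ≈ -2560.4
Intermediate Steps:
w(Z) = -9 + Z**2 (w(Z) = Z**2 - 9 = -9 + Z**2)
W = -17/42 (W = -51*1/126 = -17/42 ≈ -0.40476)
m*w(7) + W = -64*(-9 + 7**2) - 17/42 = -64*(-9 + 49) - 17/42 = -64*40 - 17/42 = -2560 - 17/42 = -107537/42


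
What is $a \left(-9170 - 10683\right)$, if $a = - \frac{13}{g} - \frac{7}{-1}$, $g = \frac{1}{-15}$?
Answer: $-4010306$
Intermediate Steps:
$g = - \frac{1}{15} \approx -0.066667$
$a = 202$ ($a = - \frac{13}{- \frac{1}{15}} - \frac{7}{-1} = \left(-13\right) \left(-15\right) - -7 = 195 + 7 = 202$)
$a \left(-9170 - 10683\right) = 202 \left(-9170 - 10683\right) = 202 \left(-19853\right) = -4010306$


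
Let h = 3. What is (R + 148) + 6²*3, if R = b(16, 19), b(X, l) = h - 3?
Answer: 256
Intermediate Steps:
b(X, l) = 0 (b(X, l) = 3 - 3 = 0)
R = 0
(R + 148) + 6²*3 = (0 + 148) + 6²*3 = 148 + 36*3 = 148 + 108 = 256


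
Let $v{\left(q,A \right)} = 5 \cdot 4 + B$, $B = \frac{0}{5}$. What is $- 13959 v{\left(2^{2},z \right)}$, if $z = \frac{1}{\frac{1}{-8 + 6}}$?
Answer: $-279180$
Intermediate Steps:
$B = 0$ ($B = 0 \cdot \frac{1}{5} = 0$)
$z = -2$ ($z = \frac{1}{\frac{1}{-2}} = \frac{1}{- \frac{1}{2}} = -2$)
$v{\left(q,A \right)} = 20$ ($v{\left(q,A \right)} = 5 \cdot 4 + 0 = 20 + 0 = 20$)
$- 13959 v{\left(2^{2},z \right)} = \left(-13959\right) 20 = -279180$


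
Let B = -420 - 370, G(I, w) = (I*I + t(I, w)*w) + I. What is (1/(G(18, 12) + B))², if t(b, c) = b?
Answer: 1/53824 ≈ 1.8579e-5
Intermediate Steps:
G(I, w) = I + I² + I*w (G(I, w) = (I*I + I*w) + I = (I² + I*w) + I = I + I² + I*w)
B = -790
(1/(G(18, 12) + B))² = (1/(18*(1 + 18 + 12) - 790))² = (1/(18*31 - 790))² = (1/(558 - 790))² = (1/(-232))² = (-1/232)² = 1/53824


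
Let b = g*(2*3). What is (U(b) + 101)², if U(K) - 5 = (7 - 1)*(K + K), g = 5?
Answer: 217156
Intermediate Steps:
b = 30 (b = 5*(2*3) = 5*6 = 30)
U(K) = 5 + 12*K (U(K) = 5 + (7 - 1)*(K + K) = 5 + 6*(2*K) = 5 + 12*K)
(U(b) + 101)² = ((5 + 12*30) + 101)² = ((5 + 360) + 101)² = (365 + 101)² = 466² = 217156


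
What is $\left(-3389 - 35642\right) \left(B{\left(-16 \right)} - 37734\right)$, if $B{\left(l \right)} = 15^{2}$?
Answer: $1464013779$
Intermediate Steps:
$B{\left(l \right)} = 225$
$\left(-3389 - 35642\right) \left(B{\left(-16 \right)} - 37734\right) = \left(-3389 - 35642\right) \left(225 - 37734\right) = \left(-39031\right) \left(-37509\right) = 1464013779$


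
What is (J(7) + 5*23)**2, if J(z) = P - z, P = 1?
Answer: 11881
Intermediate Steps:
J(z) = 1 - z
(J(7) + 5*23)**2 = ((1 - 1*7) + 5*23)**2 = ((1 - 7) + 115)**2 = (-6 + 115)**2 = 109**2 = 11881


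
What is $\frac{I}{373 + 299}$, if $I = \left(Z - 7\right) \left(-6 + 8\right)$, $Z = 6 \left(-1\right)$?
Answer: $- \frac{13}{336} \approx -0.03869$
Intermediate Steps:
$Z = -6$
$I = -26$ ($I = \left(-6 - 7\right) \left(-6 + 8\right) = \left(-13\right) 2 = -26$)
$\frac{I}{373 + 299} = \frac{1}{373 + 299} \left(-26\right) = \frac{1}{672} \left(-26\right) = - \frac{13}{336}$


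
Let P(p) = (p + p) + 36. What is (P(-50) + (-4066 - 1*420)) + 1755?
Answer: -2795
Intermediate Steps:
P(p) = 36 + 2*p (P(p) = 2*p + 36 = 36 + 2*p)
(P(-50) + (-4066 - 1*420)) + 1755 = ((36 + 2*(-50)) + (-4066 - 1*420)) + 1755 = ((36 - 100) + (-4066 - 420)) + 1755 = (-64 - 4486) + 1755 = -4550 + 1755 = -2795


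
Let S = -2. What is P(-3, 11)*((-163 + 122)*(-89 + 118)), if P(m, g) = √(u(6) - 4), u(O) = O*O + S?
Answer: -1189*√30 ≈ -6512.4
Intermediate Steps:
u(O) = -2 + O² (u(O) = O*O - 2 = O² - 2 = -2 + O²)
P(m, g) = √30 (P(m, g) = √((-2 + 6²) - 4) = √((-2 + 36) - 4) = √(34 - 4) = √30)
P(-3, 11)*((-163 + 122)*(-89 + 118)) = √30*((-163 + 122)*(-89 + 118)) = √30*(-41*29) = √30*(-1189) = -1189*√30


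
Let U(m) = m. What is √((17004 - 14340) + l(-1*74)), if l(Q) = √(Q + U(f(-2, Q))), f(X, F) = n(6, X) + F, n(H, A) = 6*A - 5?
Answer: √(2664 + I*√165) ≈ 51.614 + 0.1244*I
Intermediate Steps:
n(H, A) = -5 + 6*A
f(X, F) = -5 + F + 6*X (f(X, F) = (-5 + 6*X) + F = -5 + F + 6*X)
l(Q) = √(-17 + 2*Q) (l(Q) = √(Q + (-5 + Q + 6*(-2))) = √(Q + (-5 + Q - 12)) = √(Q + (-17 + Q)) = √(-17 + 2*Q))
√((17004 - 14340) + l(-1*74)) = √((17004 - 14340) + √(-17 + 2*(-1*74))) = √(2664 + √(-17 + 2*(-74))) = √(2664 + √(-17 - 148)) = √(2664 + √(-165)) = √(2664 + I*√165)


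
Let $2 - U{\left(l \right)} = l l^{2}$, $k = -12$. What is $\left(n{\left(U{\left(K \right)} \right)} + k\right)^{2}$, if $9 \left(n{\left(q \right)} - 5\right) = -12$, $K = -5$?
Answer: $\frac{625}{9} \approx 69.444$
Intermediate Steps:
$U{\left(l \right)} = 2 - l^{3}$ ($U{\left(l \right)} = 2 - l l^{2} = 2 - l^{3}$)
$n{\left(q \right)} = \frac{11}{3}$ ($n{\left(q \right)} = 5 + \frac{1}{9} \left(-12\right) = 5 - \frac{4}{3} = \frac{11}{3}$)
$\left(n{\left(U{\left(K \right)} \right)} + k\right)^{2} = \left(\frac{11}{3} - 12\right)^{2} = \left(- \frac{25}{3}\right)^{2} = \frac{625}{9}$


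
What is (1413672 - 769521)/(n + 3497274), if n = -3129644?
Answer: 644151/367630 ≈ 1.7522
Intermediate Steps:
(1413672 - 769521)/(n + 3497274) = (1413672 - 769521)/(-3129644 + 3497274) = 644151/367630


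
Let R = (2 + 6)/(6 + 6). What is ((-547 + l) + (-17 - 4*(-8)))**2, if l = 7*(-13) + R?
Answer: 3485689/9 ≈ 3.8730e+5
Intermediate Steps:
R = 2/3 (R = 8/12 = 8*(1/12) = 2/3 ≈ 0.66667)
l = -271/3 (l = 7*(-13) + 2/3 = -91 + 2/3 = -271/3 ≈ -90.333)
((-547 + l) + (-17 - 4*(-8)))**2 = ((-547 - 271/3) + (-17 - 4*(-8)))**2 = (-1912/3 + (-17 + 32))**2 = (-1912/3 + 15)**2 = (-1867/3)**2 = 3485689/9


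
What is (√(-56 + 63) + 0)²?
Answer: 7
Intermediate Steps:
(√(-56 + 63) + 0)² = (√7 + 0)² = (√7)² = 7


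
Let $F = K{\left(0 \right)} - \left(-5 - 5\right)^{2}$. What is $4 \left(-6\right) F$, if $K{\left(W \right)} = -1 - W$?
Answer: $2424$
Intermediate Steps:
$F = -101$ ($F = \left(-1 - 0\right) - \left(-5 - 5\right)^{2} = \left(-1 + 0\right) - \left(-10\right)^{2} = -1 - 100 = -101$)
$4 \left(-6\right) F = 4 \left(-6\right) \left(-101\right) = \left(-24\right) \left(-101\right) = 2424$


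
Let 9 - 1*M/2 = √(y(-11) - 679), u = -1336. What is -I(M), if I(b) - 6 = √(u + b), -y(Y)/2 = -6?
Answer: -6 - √(-1318 - 2*I*√667) ≈ -6.7113 + 36.311*I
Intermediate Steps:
y(Y) = 12 (y(Y) = -2*(-6) = 12)
M = 18 - 2*I*√667 (M = 18 - 2*√(12 - 679) = 18 - 2*I*√667 ≈ 18.0 - 51.653*I)
I(b) = 6 + √(-1336 + b)
-I(M) = -(6 + √(-1336 + (18 - 2*I*√667))) = -(6 + √(-1318 - 2*I*√667)) = -6 - √(-1318 - 2*I*√667)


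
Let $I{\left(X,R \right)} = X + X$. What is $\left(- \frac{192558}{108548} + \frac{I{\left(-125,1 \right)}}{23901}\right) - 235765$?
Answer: $- \frac{305837350321489}{1297202874} \approx -2.3577 \cdot 10^{5}$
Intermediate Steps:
$I{\left(X,R \right)} = 2 X$
$\left(- \frac{192558}{108548} + \frac{I{\left(-125,1 \right)}}{23901}\right) - 235765 = \left(- \frac{192558}{108548} + \frac{2 \left(-125\right)}{23901}\right) - 235765 = \left(\left(-192558\right) \frac{1}{108548} - \frac{250}{23901}\right) - 235765 = \left(- \frac{96279}{54274} - \frac{250}{23901}\right) - 235765 = - \frac{2314732879}{1297202874} - 235765 = - \frac{305837350321489}{1297202874}$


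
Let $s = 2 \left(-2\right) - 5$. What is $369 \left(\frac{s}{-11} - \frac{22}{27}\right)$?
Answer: $\frac{41}{33} \approx 1.2424$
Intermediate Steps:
$s = -9$ ($s = -4 - 5 = -9$)
$369 \left(\frac{s}{-11} - \frac{22}{27}\right) = 369 \left(- \frac{9}{-11} - \frac{22}{27}\right) = 369 \left(\left(-9\right) \left(- \frac{1}{11}\right) - \frac{22}{27}\right) = 369 \left(\frac{9}{11} - \frac{22}{27}\right) = 369 \cdot \frac{1}{297} = \frac{41}{33}$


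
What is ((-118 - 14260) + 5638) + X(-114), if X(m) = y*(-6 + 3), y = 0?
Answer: -8740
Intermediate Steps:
X(m) = 0 (X(m) = 0*(-6 + 3) = 0*(-3) = 0)
((-118 - 14260) + 5638) + X(-114) = ((-118 - 14260) + 5638) + 0 = (-14378 + 5638) + 0 = -8740 + 0 = -8740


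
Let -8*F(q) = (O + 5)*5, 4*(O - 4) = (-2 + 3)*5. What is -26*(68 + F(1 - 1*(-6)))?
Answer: -25623/16 ≈ -1601.4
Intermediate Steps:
O = 21/4 (O = 4 + ((-2 + 3)*5)/4 = 4 + (1*5)/4 = 4 + (¼)*5 = 4 + 5/4 = 21/4 ≈ 5.2500)
F(q) = -205/32 (F(q) = -(21/4 + 5)*5/8 = -41*5/32 = -⅛*205/4 = -205/32)
-26*(68 + F(1 - 1*(-6))) = -26*(68 - 205/32) = -26*1971/32 = -25623/16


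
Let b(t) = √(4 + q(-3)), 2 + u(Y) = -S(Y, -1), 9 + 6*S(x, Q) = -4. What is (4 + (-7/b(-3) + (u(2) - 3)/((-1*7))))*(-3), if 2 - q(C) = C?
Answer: -87/14 ≈ -6.2143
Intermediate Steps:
S(x, Q) = -13/6 (S(x, Q) = -3/2 + (⅙)*(-4) = -3/2 - ⅔ = -13/6)
u(Y) = ⅙ (u(Y) = -2 - 1*(-13/6) = -2 + 13/6 = ⅙)
q(C) = 2 - C
b(t) = 3 (b(t) = √(4 + (2 - 1*(-3))) = √(4 + (2 + 3)) = √(4 + 5) = √9 = 3)
(4 + (-7/b(-3) + (u(2) - 3)/((-1*7))))*(-3) = (4 + (-7/3 + (⅙ - 3)/((-1*7))))*(-3) = (4 + (-7*⅓ - 17/6/(-7)))*(-3) = (4 + (-7/3 - 17/6*(-⅐)))*(-3) = (4 + (-7/3 + 17/42))*(-3) = (4 - 27/14)*(-3) = (29/14)*(-3) = -87/14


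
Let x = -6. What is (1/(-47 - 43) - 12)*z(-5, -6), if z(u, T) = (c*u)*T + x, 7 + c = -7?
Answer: 76751/15 ≈ 5116.7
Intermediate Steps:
c = -14 (c = -7 - 7 = -14)
z(u, T) = -6 - 14*T*u (z(u, T) = (-14*u)*T - 6 = -14*T*u - 6 = -6 - 14*T*u)
(1/(-47 - 43) - 12)*z(-5, -6) = (1/(-47 - 43) - 12)*(-6 - 14*(-6)*(-5)) = (1/(-90) - 12)*(-6 - 420) = (-1/90 - 12)*(-426) = -1081/90*(-426) = 76751/15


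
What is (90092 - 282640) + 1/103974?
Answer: -20019985751/103974 ≈ -1.9255e+5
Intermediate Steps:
(90092 - 282640) + 1/103974 = -192548 + 1/103974 = -20019985751/103974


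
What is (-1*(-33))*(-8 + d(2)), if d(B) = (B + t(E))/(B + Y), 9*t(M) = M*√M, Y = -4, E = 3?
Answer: -297 - 11*√3/2 ≈ -306.53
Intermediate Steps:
t(M) = M^(3/2)/9 (t(M) = (M*√M)/9 = M^(3/2)/9)
d(B) = (B + √3/3)/(-4 + B) (d(B) = (B + 3^(3/2)/9)/(B - 4) = (B + (3*√3)/9)/(-4 + B) = (B + √3/3)/(-4 + B))
(-1*(-33))*(-8 + d(2)) = (-1*(-33))*(-8 + (2 + √3/3)/(-4 + 2)) = 33*(-8 + (2 + √3/3)/(-2)) = 33*(-8 - (2 + √3/3)/2) = 33*(-8 + (-1 - √3/6)) = 33*(-9 - √3/6) = -297 - 11*√3/2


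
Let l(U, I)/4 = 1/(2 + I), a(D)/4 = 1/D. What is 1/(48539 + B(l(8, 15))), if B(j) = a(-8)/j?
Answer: 8/388295 ≈ 2.0603e-5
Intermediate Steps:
a(D) = 4/D
l(U, I) = 4/(2 + I)
B(j) = -1/(2*j) (B(j) = (4/(-8))/j = (4*(-1/8))/j = -1/(2*j))
1/(48539 + B(l(8, 15))) = 1/(48539 - 1/(2*(4/(2 + 15)))) = 1/(48539 - 1/(2*(4/17))) = 1/(48539 - 1/(2*(4*(1/17)))) = 1/(48539 - 1/(2*4/17)) = 1/(48539 - 1/2*17/4) = 1/(48539 - 17/8) = 1/(388295/8) = 8/388295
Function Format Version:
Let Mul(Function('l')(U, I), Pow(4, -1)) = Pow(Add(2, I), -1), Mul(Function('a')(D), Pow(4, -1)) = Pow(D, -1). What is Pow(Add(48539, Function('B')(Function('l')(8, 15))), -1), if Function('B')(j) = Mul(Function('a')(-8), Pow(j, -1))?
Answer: Rational(8, 388295) ≈ 2.0603e-5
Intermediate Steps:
Function('a')(D) = Mul(4, Pow(D, -1))
Function('l')(U, I) = Mul(4, Pow(Add(2, I), -1))
Function('B')(j) = Mul(Rational(-1, 2), Pow(j, -1)) (Function('B')(j) = Mul(Mul(4, Pow(-8, -1)), Pow(j, -1)) = Mul(Mul(4, Rational(-1, 8)), Pow(j, -1)) = Mul(Rational(-1, 2), Pow(j, -1)))
Pow(Add(48539, Function('B')(Function('l')(8, 15))), -1) = Pow(Add(48539, Mul(Rational(-1, 2), Pow(Mul(4, Pow(Add(2, 15), -1)), -1))), -1) = Pow(Add(48539, Mul(Rational(-1, 2), Pow(Mul(4, Pow(17, -1)), -1))), -1) = Pow(Add(48539, Mul(Rational(-1, 2), Pow(Mul(4, Rational(1, 17)), -1))), -1) = Pow(Add(48539, Mul(Rational(-1, 2), Pow(Rational(4, 17), -1))), -1) = Pow(Add(48539, Mul(Rational(-1, 2), Rational(17, 4))), -1) = Pow(Add(48539, Rational(-17, 8)), -1) = Pow(Rational(388295, 8), -1) = Rational(8, 388295)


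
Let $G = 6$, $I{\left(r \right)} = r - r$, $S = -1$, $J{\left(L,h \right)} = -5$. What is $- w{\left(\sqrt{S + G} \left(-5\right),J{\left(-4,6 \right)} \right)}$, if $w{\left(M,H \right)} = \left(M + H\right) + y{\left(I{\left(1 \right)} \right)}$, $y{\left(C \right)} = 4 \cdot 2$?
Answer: $-3 + 5 \sqrt{5} \approx 8.1803$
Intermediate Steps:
$I{\left(r \right)} = 0$
$y{\left(C \right)} = 8$
$w{\left(M,H \right)} = 8 + H + M$ ($w{\left(M,H \right)} = \left(M + H\right) + 8 = \left(H + M\right) + 8 = 8 + H + M$)
$- w{\left(\sqrt{S + G} \left(-5\right),J{\left(-4,6 \right)} \right)} = - (8 - 5 + \sqrt{-1 + 6} \left(-5\right)) = - (8 - 5 + \sqrt{5} \left(-5\right)) = - (8 - 5 - 5 \sqrt{5}) = - (3 - 5 \sqrt{5}) = -3 + 5 \sqrt{5}$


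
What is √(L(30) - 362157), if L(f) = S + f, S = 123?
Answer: 2*I*√90501 ≈ 601.67*I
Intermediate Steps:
L(f) = 123 + f
√(L(30) - 362157) = √((123 + 30) - 362157) = √(153 - 362157) = √(-362004) = 2*I*√90501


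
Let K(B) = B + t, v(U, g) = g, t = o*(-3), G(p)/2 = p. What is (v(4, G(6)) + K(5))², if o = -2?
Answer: 529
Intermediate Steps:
G(p) = 2*p
t = 6 (t = -2*(-3) = 6)
K(B) = 6 + B (K(B) = B + 6 = 6 + B)
(v(4, G(6)) + K(5))² = (2*6 + (6 + 5))² = (12 + 11)² = 23² = 529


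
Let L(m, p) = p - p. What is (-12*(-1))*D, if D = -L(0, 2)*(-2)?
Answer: 0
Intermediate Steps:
L(m, p) = 0
D = 0 (D = -1*0*(-2) = 0*(-2) = 0)
(-12*(-1))*D = -12*(-1)*0 = 12*0 = 0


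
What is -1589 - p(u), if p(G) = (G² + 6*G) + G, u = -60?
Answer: -4769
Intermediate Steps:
p(G) = G² + 7*G
-1589 - p(u) = -1589 - (-60)*(7 - 60) = -1589 - (-60)*(-53) = -1589 - 1*3180 = -1589 - 3180 = -4769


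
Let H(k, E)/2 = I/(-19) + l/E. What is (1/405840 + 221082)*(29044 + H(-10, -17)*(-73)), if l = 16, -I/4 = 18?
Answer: 207416846927341963/32771580 ≈ 6.3292e+9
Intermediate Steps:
I = -72 (I = -4*18 = -72)
H(k, E) = 144/19 + 32/E (H(k, E) = 2*(-72/(-19) + 16/E) = 2*(-72*(-1/19) + 16/E) = 2*(72/19 + 16/E) = 144/19 + 32/E)
(1/405840 + 221082)*(29044 + H(-10, -17)*(-73)) = (1/405840 + 221082)*(29044 + (144/19 + 32/(-17))*(-73)) = (1/405840 + 221082)*(29044 + (144/19 + 32*(-1/17))*(-73)) = 89723918881*(29044 + (144/19 - 32/17)*(-73))/405840 = 89723918881*(29044 + (1840/323)*(-73))/405840 = 89723918881*(29044 - 134320/323)/405840 = (89723918881/405840)*(9246892/323) = 207416846927341963/32771580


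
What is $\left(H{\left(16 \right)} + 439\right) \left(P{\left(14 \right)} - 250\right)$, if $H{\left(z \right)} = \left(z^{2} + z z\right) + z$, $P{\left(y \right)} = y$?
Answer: $-228212$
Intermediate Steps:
$H{\left(z \right)} = z + 2 z^{2}$ ($H{\left(z \right)} = \left(z^{2} + z^{2}\right) + z = 2 z^{2} + z = z + 2 z^{2}$)
$\left(H{\left(16 \right)} + 439\right) \left(P{\left(14 \right)} - 250\right) = \left(16 \left(1 + 2 \cdot 16\right) + 439\right) \left(14 - 250\right) = \left(16 \left(1 + 32\right) + 439\right) \left(14 - 250\right) = \left(16 \cdot 33 + 439\right) \left(14 - 250\right) = \left(528 + 439\right) \left(-236\right) = 967 \left(-236\right) = -228212$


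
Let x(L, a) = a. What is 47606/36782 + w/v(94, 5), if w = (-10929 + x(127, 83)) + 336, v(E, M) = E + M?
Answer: -190932913/1820709 ≈ -104.87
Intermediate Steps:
w = -10510 (w = (-10929 + 83) + 336 = -10846 + 336 = -10510)
47606/36782 + w/v(94, 5) = 47606/36782 - 10510/(94 + 5) = 47606*(1/36782) - 10510/99 = 23803/18391 - 10510*1/99 = 23803/18391 - 10510/99 = -190932913/1820709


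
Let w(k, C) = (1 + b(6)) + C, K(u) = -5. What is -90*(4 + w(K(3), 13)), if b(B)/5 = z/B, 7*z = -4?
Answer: -11040/7 ≈ -1577.1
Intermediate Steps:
z = -4/7 (z = (1/7)*(-4) = -4/7 ≈ -0.57143)
b(B) = -20/(7*B) (b(B) = 5*(-4/(7*B)) = -20/(7*B))
w(k, C) = 11/21 + C (w(k, C) = (1 - 20/7/6) + C = (1 - 20/7*1/6) + C = (1 - 10/21) + C = 11/21 + C)
-90*(4 + w(K(3), 13)) = -90*(4 + (11/21 + 13)) = -90*(4 + 284/21) = -90*368/21 = -11040/7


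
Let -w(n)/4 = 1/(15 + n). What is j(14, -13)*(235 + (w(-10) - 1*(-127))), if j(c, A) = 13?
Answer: 23478/5 ≈ 4695.6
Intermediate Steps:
w(n) = -4/(15 + n)
j(14, -13)*(235 + (w(-10) - 1*(-127))) = 13*(235 + (-4/(15 - 10) - 1*(-127))) = 13*(235 + (-4/5 + 127)) = 13*(235 + 631/5) = 13*(1806/5) = 23478/5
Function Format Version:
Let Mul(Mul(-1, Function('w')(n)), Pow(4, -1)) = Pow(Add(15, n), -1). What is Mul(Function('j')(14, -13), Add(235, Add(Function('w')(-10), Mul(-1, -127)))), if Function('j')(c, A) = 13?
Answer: Rational(23478, 5) ≈ 4695.6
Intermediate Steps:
Function('w')(n) = Mul(-4, Pow(Add(15, n), -1))
Mul(Function('j')(14, -13), Add(235, Add(Function('w')(-10), Mul(-1, -127)))) = Mul(13, Add(235, Add(Mul(-4, Pow(Add(15, -10), -1)), Mul(-1, -127)))) = Mul(13, Add(235, Add(Mul(-4, Pow(5, -1)), 127))) = Mul(13, Add(235, Add(Mul(-4, Rational(1, 5)), 127))) = Mul(13, Add(235, Add(Rational(-4, 5), 127))) = Mul(13, Add(235, Rational(631, 5))) = Mul(13, Rational(1806, 5)) = Rational(23478, 5)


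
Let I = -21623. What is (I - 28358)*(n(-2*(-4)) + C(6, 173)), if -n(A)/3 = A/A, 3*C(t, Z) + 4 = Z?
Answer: -7996960/3 ≈ -2.6657e+6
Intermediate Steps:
C(t, Z) = -4/3 + Z/3
n(A) = -3 (n(A) = -3*A/A = -3*1 = -3)
(I - 28358)*(n(-2*(-4)) + C(6, 173)) = (-21623 - 28358)*(-3 + (-4/3 + (⅓)*173)) = -49981*(-3 + (-4/3 + 173/3)) = -49981*(-3 + 169/3) = -49981*160/3 = -7996960/3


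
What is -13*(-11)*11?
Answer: 1573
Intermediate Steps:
-13*(-11)*11 = 143*11 = 1573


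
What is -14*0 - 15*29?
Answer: -435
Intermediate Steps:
-14*0 - 15*29 = 0 - 435 = -435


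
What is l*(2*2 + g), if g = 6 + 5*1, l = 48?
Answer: 720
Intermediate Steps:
g = 11 (g = 6 + 5 = 11)
l*(2*2 + g) = 48*(2*2 + 11) = 48*(4 + 11) = 48*15 = 720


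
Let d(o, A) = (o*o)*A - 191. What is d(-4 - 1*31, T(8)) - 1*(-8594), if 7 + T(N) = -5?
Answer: -6297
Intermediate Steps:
T(N) = -12 (T(N) = -7 - 5 = -12)
d(o, A) = -191 + A*o² (d(o, A) = o²*A - 191 = A*o² - 191 = -191 + A*o²)
d(-4 - 1*31, T(8)) - 1*(-8594) = (-191 - 12*(-4 - 1*31)²) - 1*(-8594) = (-191 - 12*(-4 - 31)²) + 8594 = (-191 - 12*(-35)²) + 8594 = (-191 - 12*1225) + 8594 = (-191 - 14700) + 8594 = -14891 + 8594 = -6297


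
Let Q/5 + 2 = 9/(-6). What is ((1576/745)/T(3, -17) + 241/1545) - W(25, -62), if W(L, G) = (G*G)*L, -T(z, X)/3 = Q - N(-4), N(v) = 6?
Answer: -346588303707/3606545 ≈ -96100.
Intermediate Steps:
Q = -35/2 (Q = -10 + 5*(9/(-6)) = -10 + 5*(9*(-⅙)) = -10 + 5*(-3/2) = -10 - 15/2 = -35/2 ≈ -17.500)
T(z, X) = 141/2 (T(z, X) = -3*(-35/2 - 1*6) = -3*(-35/2 - 6) = -3*(-47/2) = 141/2)
W(L, G) = L*G² (W(L, G) = G²*L = L*G²)
((1576/745)/T(3, -17) + 241/1545) - W(25, -62) = ((1576/745)/(141/2) + 241/1545) - 25*(-62)² = ((1576*(1/745))*(2/141) + 241*(1/1545)) - 25*3844 = ((1576/745)*(2/141) + 241/1545) - 1*96100 = (3152/105045 + 241/1545) - 96100 = 670793/3606545 - 96100 = -346588303707/3606545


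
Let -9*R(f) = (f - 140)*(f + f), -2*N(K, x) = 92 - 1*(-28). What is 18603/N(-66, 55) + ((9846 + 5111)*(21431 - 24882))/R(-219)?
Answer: 1385988603/524140 ≈ 2644.3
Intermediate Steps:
N(K, x) = -60 (N(K, x) = -(92 - 1*(-28))/2 = -(92 + 28)/2 = -1/2*120 = -60)
R(f) = -2*f*(-140 + f)/9 (R(f) = -(f - 140)*(f + f)/9 = -(-140 + f)*2*f/9 = -2*f*(-140 + f)/9)
18603/N(-66, 55) + ((9846 + 5111)*(21431 - 24882))/R(-219) = 18603/(-60) + ((9846 + 5111)*(21431 - 24882))/(((2/9)*(-219)*(140 - 1*(-219)))) = 18603*(-1/60) + (14957*(-3451))/(((2/9)*(-219)*(140 + 219))) = -6201/20 - 51616607/((2/9)*(-219)*359) = -6201/20 - 51616607/(-52414/3) = -6201/20 - 51616607*(-3/52414) = -6201/20 + 154849821/52414 = 1385988603/524140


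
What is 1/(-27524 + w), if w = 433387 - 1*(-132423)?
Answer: 1/538286 ≈ 1.8577e-6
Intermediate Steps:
w = 565810 (w = 433387 + 132423 = 565810)
1/(-27524 + w) = 1/(-27524 + 565810) = 1/538286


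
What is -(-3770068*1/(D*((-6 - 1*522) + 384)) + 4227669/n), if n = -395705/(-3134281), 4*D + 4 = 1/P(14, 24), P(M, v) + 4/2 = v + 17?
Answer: -1231345651159316/36800565 ≈ -3.3460e+7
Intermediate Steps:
P(M, v) = 15 + v (P(M, v) = -2 + (v + 17) = -2 + (17 + v) = 15 + v)
D = -155/156 (D = -1 + 1/(4*(15 + 24)) = -1 + (¼)/39 = -1 + (¼)*(1/39) = -1 + 1/156 = -155/156 ≈ -0.99359)
n = 395705/3134281 (n = -395705*(-1/3134281) = 395705/3134281 ≈ 0.12625)
-(-3770068*1/(D*((-6 - 1*522) + 384)) + 4227669/n) = -(-3770068*(-156/(155*((-6 - 1*522) + 384))) + 4227669/(395705/3134281)) = -(-3770068*(-156/(155*((-6 - 522) + 384))) + 4227669*(3134281/395705)) = -(-3770068*(-156/(155*(-528 + 384))) + 13250702620989/395705) = -(-3770068/((-144*(-155/156))) + 13250702620989/395705) = -(-3770068/1860/13 + 13250702620989/395705) = -(-3770068*13/1860 + 13250702620989/395705) = -(-12252721/465 + 13250702620989/395705) = -1*1231345651159316/36800565 = -1231345651159316/36800565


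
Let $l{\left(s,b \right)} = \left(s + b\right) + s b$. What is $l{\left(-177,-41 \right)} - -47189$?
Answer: $54228$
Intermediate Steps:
$l{\left(s,b \right)} = b + s + b s$ ($l{\left(s,b \right)} = \left(b + s\right) + b s = b + s + b s$)
$l{\left(-177,-41 \right)} - -47189 = \left(-41 - 177 - -7257\right) - -47189 = \left(-41 - 177 + 7257\right) + 47189 = 7039 + 47189 = 54228$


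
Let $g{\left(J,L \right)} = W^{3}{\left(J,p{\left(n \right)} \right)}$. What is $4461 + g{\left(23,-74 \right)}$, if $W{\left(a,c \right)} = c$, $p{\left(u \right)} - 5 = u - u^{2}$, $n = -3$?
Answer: $4118$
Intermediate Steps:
$p{\left(u \right)} = 5 + u - u^{2}$ ($p{\left(u \right)} = 5 - \left(u^{2} - u\right) = 5 + u - u^{2}$)
$g{\left(J,L \right)} = -343$ ($g{\left(J,L \right)} = \left(5 - 3 - \left(-3\right)^{2}\right)^{3} = \left(5 - 3 - 9\right)^{3} = \left(-7\right)^{3} = -343$)
$4461 + g{\left(23,-74 \right)} = 4461 - 343 = 4118$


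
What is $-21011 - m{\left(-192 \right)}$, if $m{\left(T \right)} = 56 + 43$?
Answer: $-21110$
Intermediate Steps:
$m{\left(T \right)} = 99$
$-21011 - m{\left(-192 \right)} = -21011 - 99 = -21110$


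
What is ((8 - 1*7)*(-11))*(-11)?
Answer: 121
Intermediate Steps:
((8 - 1*7)*(-11))*(-11) = ((8 - 7)*(-11))*(-11) = (1*(-11))*(-11) = -11*(-11) = 121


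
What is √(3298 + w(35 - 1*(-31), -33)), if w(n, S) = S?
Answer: √3265 ≈ 57.140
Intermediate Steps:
√(3298 + w(35 - 1*(-31), -33)) = √(3298 - 33) = √3265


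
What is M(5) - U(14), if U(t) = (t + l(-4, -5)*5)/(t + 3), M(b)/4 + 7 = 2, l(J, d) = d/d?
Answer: -359/17 ≈ -21.118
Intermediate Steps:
l(J, d) = 1
M(b) = -20 (M(b) = -28 + 4*2 = -28 + 8 = -20)
U(t) = (5 + t)/(3 + t) (U(t) = (t + 1*5)/(t + 3) = (t + 5)/(3 + t) = (5 + t)/(3 + t))
M(5) - U(14) = -20 - (5 + 14)/(3 + 14) = -20 - 19/17 = -359/17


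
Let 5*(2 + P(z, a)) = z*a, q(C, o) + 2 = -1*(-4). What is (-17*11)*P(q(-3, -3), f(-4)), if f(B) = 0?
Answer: 374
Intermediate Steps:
q(C, o) = 2 (q(C, o) = -2 - 1*(-4) = -2 + 4 = 2)
P(z, a) = -2 + a*z/5 (P(z, a) = -2 + (z*a)/5 = -2 + (a*z)/5 = -2 + a*z/5)
(-17*11)*P(q(-3, -3), f(-4)) = (-17*11)*(-2 + (⅕)*0*2) = -187*(-2 + 0) = -187*(-2) = 374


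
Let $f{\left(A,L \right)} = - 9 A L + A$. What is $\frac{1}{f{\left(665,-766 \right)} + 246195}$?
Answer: $\frac{1}{4831370} \approx 2.0698 \cdot 10^{-7}$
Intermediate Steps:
$f{\left(A,L \right)} = A - 9 A L$ ($f{\left(A,L \right)} = - 9 A L + A = A - 9 A L$)
$\frac{1}{f{\left(665,-766 \right)} + 246195} = \frac{1}{665 \left(1 - -6894\right) + 246195} = \frac{1}{665 \left(1 + 6894\right) + 246195} = \frac{1}{665 \cdot 6895 + 246195} = \frac{1}{4585175 + 246195} = \frac{1}{4831370}$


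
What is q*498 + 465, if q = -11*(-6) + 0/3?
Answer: 33333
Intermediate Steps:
q = 66 (q = 66 + 0*(⅓) = 66 + 0 = 66)
q*498 + 465 = 66*498 + 465 = 32868 + 465 = 33333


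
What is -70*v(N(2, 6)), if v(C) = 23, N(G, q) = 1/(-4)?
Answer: -1610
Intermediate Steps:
N(G, q) = -¼
-70*v(N(2, 6)) = -70*23 = -1610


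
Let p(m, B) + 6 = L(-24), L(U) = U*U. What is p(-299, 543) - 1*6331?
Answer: -5761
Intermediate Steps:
L(U) = U²
p(m, B) = 570 (p(m, B) = -6 + (-24)² = -6 + 576 = 570)
p(-299, 543) - 1*6331 = 570 - 1*6331 = 570 - 6331 = -5761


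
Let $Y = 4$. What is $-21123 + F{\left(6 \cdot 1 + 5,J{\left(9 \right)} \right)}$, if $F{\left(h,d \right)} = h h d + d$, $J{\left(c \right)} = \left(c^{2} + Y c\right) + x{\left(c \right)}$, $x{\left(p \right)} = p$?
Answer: $-5751$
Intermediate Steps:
$J{\left(c \right)} = c^{2} + 5 c$ ($J{\left(c \right)} = \left(c^{2} + 4 c\right) + c = c^{2} + 5 c$)
$F{\left(h,d \right)} = d + d h^{2}$ ($F{\left(h,d \right)} = h^{2} d + d = d h^{2} + d = d + d h^{2}$)
$-21123 + F{\left(6 \cdot 1 + 5,J{\left(9 \right)} \right)} = -21123 + 9 \left(5 + 9\right) \left(1 + \left(6 \cdot 1 + 5\right)^{2}\right) = -21123 + 9 \cdot 14 \left(1 + \left(6 + 5\right)^{2}\right) = -21123 + 126 \left(1 + 11^{2}\right) = -21123 + 126 \left(1 + 121\right) = -21123 + 126 \cdot 122 = -21123 + 15372 = -5751$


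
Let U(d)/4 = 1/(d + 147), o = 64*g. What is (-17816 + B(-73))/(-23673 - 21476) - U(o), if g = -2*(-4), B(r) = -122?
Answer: 11640546/29753191 ≈ 0.39124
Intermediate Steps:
g = 8
o = 512 (o = 64*8 = 512)
U(d) = 4/(147 + d) (U(d) = 4/(d + 147) = 4/(147 + d))
(-17816 + B(-73))/(-23673 - 21476) - U(o) = (-17816 - 122)/(-23673 - 21476) - 4/(147 + 512) = -17938/(-45149) - 4/659 = -17938*(-1/45149) - 4/659 = 17938/45149 - 1*4/659 = 17938/45149 - 4/659 = 11640546/29753191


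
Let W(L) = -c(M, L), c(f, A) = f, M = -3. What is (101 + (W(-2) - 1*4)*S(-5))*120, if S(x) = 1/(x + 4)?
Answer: 12240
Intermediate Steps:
W(L) = 3 (W(L) = -1*(-3) = 3)
S(x) = 1/(4 + x)
(101 + (W(-2) - 1*4)*S(-5))*120 = (101 + (3 - 1*4)/(4 - 5))*120 = (101 + (3 - 4)/(-1))*120 = (101 - 1*(-1))*120 = (101 + 1)*120 = 102*120 = 12240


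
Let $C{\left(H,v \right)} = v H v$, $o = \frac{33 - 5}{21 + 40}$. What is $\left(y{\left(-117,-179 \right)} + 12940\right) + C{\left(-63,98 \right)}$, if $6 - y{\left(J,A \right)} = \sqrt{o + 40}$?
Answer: $-592106 - \frac{2 \sqrt{37637}}{61} \approx -5.9211 \cdot 10^{5}$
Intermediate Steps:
$o = \frac{28}{61} \approx 0.45902$
$C{\left(H,v \right)} = H v^{2}$
$y{\left(J,A \right)} = 6 - \frac{2 \sqrt{37637}}{61}$ ($y{\left(J,A \right)} = 6 - \sqrt{\frac{28}{61} + 40} = 6 - \sqrt{\frac{2468}{61}} = 6 - \frac{2 \sqrt{37637}}{61}$)
$\left(y{\left(-117,-179 \right)} + 12940\right) + C{\left(-63,98 \right)} = \left(\left(6 - \frac{2 \sqrt{37637}}{61}\right) + 12940\right) - 63 \cdot 98^{2} = \left(12946 - \frac{2 \sqrt{37637}}{61}\right) - 605052 = -592106 - \frac{2 \sqrt{37637}}{61}$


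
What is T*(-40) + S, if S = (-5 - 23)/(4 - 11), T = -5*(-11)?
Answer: -2196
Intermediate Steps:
T = 55
S = 4 (S = -28/(-7) = -28*(-1/7) = 4)
T*(-40) + S = 55*(-40) + 4 = -2200 + 4 = -2196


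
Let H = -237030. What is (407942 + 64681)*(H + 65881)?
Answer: -80888953827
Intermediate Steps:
(407942 + 64681)*(H + 65881) = (407942 + 64681)*(-237030 + 65881) = 472623*(-171149) = -80888953827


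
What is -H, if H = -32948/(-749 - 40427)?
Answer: -8237/10294 ≈ -0.80017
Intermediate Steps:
H = 8237/10294 (H = -32948/(-41176) = -32948*(-1/41176) = 8237/10294 ≈ 0.80017)
-H = -1*8237/10294 = -8237/10294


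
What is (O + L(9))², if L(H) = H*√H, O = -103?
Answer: 5776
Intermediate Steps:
L(H) = H^(3/2)
(O + L(9))² = (-103 + 9^(3/2))² = (-103 + 27)² = (-76)² = 5776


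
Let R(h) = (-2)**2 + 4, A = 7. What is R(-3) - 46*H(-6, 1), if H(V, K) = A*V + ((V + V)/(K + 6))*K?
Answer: 14132/7 ≈ 2018.9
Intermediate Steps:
R(h) = 8 (R(h) = 4 + 4 = 8)
H(V, K) = 7*V + 2*K*V/(6 + K) (H(V, K) = 7*V + ((V + V)/(K + 6))*K = 7*V + ((2*V)/(6 + K))*K = 7*V + (2*V/(6 + K))*K = 7*V + 2*K*V/(6 + K))
R(-3) - 46*H(-6, 1) = 8 - 138*(-6)*(14 + 3*1)/(6 + 1) = 8 - 138*(-6)*(14 + 3)/7 = 8 - 138*(-6)*17/7 = 8 - 46*(-306/7) = 8 + 14076/7 = 14132/7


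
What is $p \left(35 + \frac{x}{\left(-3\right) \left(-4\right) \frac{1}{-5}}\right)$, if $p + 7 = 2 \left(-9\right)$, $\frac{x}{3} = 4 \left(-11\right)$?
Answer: $-2250$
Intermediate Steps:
$x = -132$ ($x = 3 \cdot 4 \left(-11\right) = 3 \left(-44\right) = -132$)
$p = -25$ ($p = -7 + 2 \left(-9\right) = -7 - 18 = -25$)
$p \left(35 + \frac{x}{\left(-3\right) \left(-4\right) \frac{1}{-5}}\right) = - 25 \left(35 - \frac{132}{\left(-3\right) \left(-4\right) \frac{1}{-5}}\right) = - 25 \left(35 - \frac{132}{12 \left(- \frac{1}{5}\right)}\right) = - 25 \left(35 - \frac{132}{- \frac{12}{5}}\right) = - 25 \left(35 - -55\right) = - 25 \left(35 + 55\right) = \left(-25\right) 90 = -2250$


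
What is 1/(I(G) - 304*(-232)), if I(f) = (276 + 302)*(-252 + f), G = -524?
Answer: -1/378000 ≈ -2.6455e-6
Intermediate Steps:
I(f) = -145656 + 578*f (I(f) = 578*(-252 + f) = -145656 + 578*f)
1/(I(G) - 304*(-232)) = 1/((-145656 + 578*(-524)) - 304*(-232)) = 1/((-145656 - 302872) + 70528) = 1/(-448528 + 70528) = 1/(-378000) = -1/378000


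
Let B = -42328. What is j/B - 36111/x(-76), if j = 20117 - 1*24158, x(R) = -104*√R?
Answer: 4041/42328 - 36111*I*√19/3952 ≈ 0.095469 - 39.829*I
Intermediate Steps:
j = -4041 (j = 20117 - 24158 = -4041)
j/B - 36111/x(-76) = -4041/(-42328) - 36111*I*√19/3952 = -4041*(-1/42328) - 36111*I*√19/3952 = 4041/42328 - 36111*I*√19/3952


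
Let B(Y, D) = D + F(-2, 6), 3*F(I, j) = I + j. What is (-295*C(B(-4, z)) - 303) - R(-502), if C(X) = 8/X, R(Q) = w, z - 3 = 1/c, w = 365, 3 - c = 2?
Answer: -2221/2 ≈ -1110.5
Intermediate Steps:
F(I, j) = I/3 + j/3 (F(I, j) = (I + j)/3 = I/3 + j/3)
c = 1 (c = 3 - 1*2 = 3 - 2 = 1)
z = 4 (z = 3 + 1/1 = 3 + 1 = 4)
B(Y, D) = 4/3 + D (B(Y, D) = D + ((⅓)*(-2) + (⅓)*6) = D + (-⅔ + 2) = D + 4/3 = 4/3 + D)
R(Q) = 365
(-295*C(B(-4, z)) - 303) - R(-502) = (-2360/(4/3 + 4) - 303) - 1*365 = (-2360/16/3 - 303) - 365 = (-2360*3/16 - 303) - 365 = (-295*3/2 - 303) - 365 = (-885/2 - 303) - 365 = -1491/2 - 365 = -2221/2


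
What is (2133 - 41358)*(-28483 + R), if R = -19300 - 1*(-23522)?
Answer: 951637725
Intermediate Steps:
R = 4222 (R = -19300 + 23522 = 4222)
(2133 - 41358)*(-28483 + R) = (2133 - 41358)*(-28483 + 4222) = -39225*(-24261) = 951637725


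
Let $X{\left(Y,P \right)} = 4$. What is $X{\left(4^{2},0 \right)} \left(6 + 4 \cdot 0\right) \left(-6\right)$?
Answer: $-144$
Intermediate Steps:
$X{\left(4^{2},0 \right)} \left(6 + 4 \cdot 0\right) \left(-6\right) = 4 \left(6 + 4 \cdot 0\right) \left(-6\right) = 4 \left(6 + 0\right) \left(-6\right) = 4 \cdot 6 \left(-6\right) = 24 \left(-6\right) = -144$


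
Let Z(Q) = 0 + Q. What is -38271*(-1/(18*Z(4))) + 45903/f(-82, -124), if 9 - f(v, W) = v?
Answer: 174043/168 ≈ 1036.0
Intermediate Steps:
Z(Q) = Q
f(v, W) = 9 - v
-38271*(-1/(18*Z(4))) + 45903/f(-82, -124) = -38271/((4*(-9))*2) + 45903/(9 - 1*(-82)) = -38271/((-36*2)) + 45903/(9 + 82) = -38271/(-72) + 45903/91 = -38271*(-1/72) + 45903*(1/91) = 12757/24 + 3531/7 = 174043/168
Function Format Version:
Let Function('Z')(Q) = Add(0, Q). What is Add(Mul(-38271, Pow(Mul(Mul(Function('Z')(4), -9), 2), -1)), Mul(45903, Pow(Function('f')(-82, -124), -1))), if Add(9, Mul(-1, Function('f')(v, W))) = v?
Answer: Rational(174043, 168) ≈ 1036.0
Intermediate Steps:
Function('Z')(Q) = Q
Function('f')(v, W) = Add(9, Mul(-1, v))
Add(Mul(-38271, Pow(Mul(Mul(Function('Z')(4), -9), 2), -1)), Mul(45903, Pow(Function('f')(-82, -124), -1))) = Add(Mul(-38271, Pow(Mul(Mul(4, -9), 2), -1)), Mul(45903, Pow(Add(9, Mul(-1, -82)), -1))) = Add(Mul(-38271, Pow(Mul(-36, 2), -1)), Mul(45903, Pow(Add(9, 82), -1))) = Add(Mul(-38271, Pow(-72, -1)), Mul(45903, Pow(91, -1))) = Add(Mul(-38271, Rational(-1, 72)), Mul(45903, Rational(1, 91))) = Add(Rational(12757, 24), Rational(3531, 7)) = Rational(174043, 168)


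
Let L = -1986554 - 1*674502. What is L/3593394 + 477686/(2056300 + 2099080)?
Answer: -2335296218749/3732979389930 ≈ -0.62559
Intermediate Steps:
L = -2661056 (L = -1986554 - 674502 = -2661056)
L/3593394 + 477686/(2056300 + 2099080) = -2661056/3593394 + 477686/(2056300 + 2099080) = -2661056*1/3593394 + 477686/4155380 = -1330528/1796697 + 477686*(1/4155380) = -1330528/1796697 + 238843/2077690 = -2335296218749/3732979389930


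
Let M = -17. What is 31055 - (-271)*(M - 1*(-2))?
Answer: 26990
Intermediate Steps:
31055 - (-271)*(M - 1*(-2)) = 31055 - (-271)*(-17 - 1*(-2)) = 31055 - (-271)*(-17 + 2) = 31055 - (-271)*(-15) = 31055 - 1*4065 = 31055 - 4065 = 26990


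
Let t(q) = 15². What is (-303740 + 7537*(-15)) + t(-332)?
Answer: -416570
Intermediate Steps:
t(q) = 225
(-303740 + 7537*(-15)) + t(-332) = (-303740 + 7537*(-15)) + 225 = (-303740 - 113055) + 225 = -416795 + 225 = -416570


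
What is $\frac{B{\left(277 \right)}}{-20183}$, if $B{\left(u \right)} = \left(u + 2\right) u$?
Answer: $- \frac{77283}{20183} \approx -3.8291$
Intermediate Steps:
$B{\left(u \right)} = u \left(2 + u\right)$ ($B{\left(u \right)} = \left(2 + u\right) u = u \left(2 + u\right)$)
$\frac{B{\left(277 \right)}}{-20183} = \frac{277 \left(2 + 277\right)}{-20183} = 277 \cdot 279 \left(- \frac{1}{20183}\right) = 77283 \left(- \frac{1}{20183}\right) = - \frac{77283}{20183}$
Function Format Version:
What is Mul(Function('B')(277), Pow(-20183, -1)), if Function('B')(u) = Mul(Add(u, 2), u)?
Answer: Rational(-77283, 20183) ≈ -3.8291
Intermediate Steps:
Function('B')(u) = Mul(u, Add(2, u)) (Function('B')(u) = Mul(Add(2, u), u) = Mul(u, Add(2, u)))
Mul(Function('B')(277), Pow(-20183, -1)) = Mul(Mul(277, Add(2, 277)), Pow(-20183, -1)) = Mul(Mul(277, 279), Rational(-1, 20183)) = Mul(77283, Rational(-1, 20183)) = Rational(-77283, 20183)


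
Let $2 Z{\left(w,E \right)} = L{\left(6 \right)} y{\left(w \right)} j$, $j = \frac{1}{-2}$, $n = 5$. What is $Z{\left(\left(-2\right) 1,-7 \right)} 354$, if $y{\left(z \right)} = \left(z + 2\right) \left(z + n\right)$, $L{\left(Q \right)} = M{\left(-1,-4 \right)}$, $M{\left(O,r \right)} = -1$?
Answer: $0$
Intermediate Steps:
$L{\left(Q \right)} = -1$
$j = - \frac{1}{2} \approx -0.5$
$y{\left(z \right)} = \left(2 + z\right) \left(5 + z\right)$ ($y{\left(z \right)} = \left(z + 2\right) \left(z + 5\right) = \left(2 + z\right) \left(5 + z\right)$)
$Z{\left(w,E \right)} = \frac{5}{2} + \frac{w^{2}}{4} + \frac{7 w}{4}$ ($Z{\left(w,E \right)} = \frac{- (10 + w^{2} + 7 w) \left(- \frac{1}{2}\right)}{2} = \frac{\left(-10 - w^{2} - 7 w\right) \left(- \frac{1}{2}\right)}{2} = \frac{5 + \frac{w^{2}}{2} + \frac{7 w}{2}}{2} = \frac{5}{2} + \frac{w^{2}}{4} + \frac{7 w}{4}$)
$Z{\left(\left(-2\right) 1,-7 \right)} 354 = \left(\frac{5}{2} + \frac{\left(\left(-2\right) 1\right)^{2}}{4} + \frac{7 \left(\left(-2\right) 1\right)}{4}\right) 354 = \left(\frac{5}{2} + \frac{\left(-2\right)^{2}}{4} + \frac{7}{4} \left(-2\right)\right) 354 = \left(\frac{5}{2} + \frac{1}{4} \cdot 4 - \frac{7}{2}\right) 354 = \left(\frac{5}{2} + 1 - \frac{7}{2}\right) 354 = 0 \cdot 354 = 0$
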